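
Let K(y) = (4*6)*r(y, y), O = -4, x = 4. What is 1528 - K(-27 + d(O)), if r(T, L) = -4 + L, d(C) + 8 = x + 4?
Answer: 2272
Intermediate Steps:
d(C) = 0 (d(C) = -8 + (4 + 4) = -8 + 8 = 0)
K(y) = -96 + 24*y (K(y) = (4*6)*(-4 + y) = 24*(-4 + y) = -96 + 24*y)
1528 - K(-27 + d(O)) = 1528 - (-96 + 24*(-27 + 0)) = 1528 - (-96 + 24*(-27)) = 1528 - (-96 - 648) = 1528 - 1*(-744) = 1528 + 744 = 2272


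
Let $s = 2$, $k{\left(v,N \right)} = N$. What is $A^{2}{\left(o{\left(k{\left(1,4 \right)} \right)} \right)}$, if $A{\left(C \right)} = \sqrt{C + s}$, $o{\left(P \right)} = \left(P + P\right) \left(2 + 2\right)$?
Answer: $34$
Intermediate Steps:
$o{\left(P \right)} = 8 P$ ($o{\left(P \right)} = 2 P 4 = 8 P$)
$A{\left(C \right)} = \sqrt{2 + C}$ ($A{\left(C \right)} = \sqrt{C + 2} = \sqrt{2 + C}$)
$A^{2}{\left(o{\left(k{\left(1,4 \right)} \right)} \right)} = \left(\sqrt{2 + 8 \cdot 4}\right)^{2} = \left(\sqrt{2 + 32}\right)^{2} = \left(\sqrt{34}\right)^{2} = 34$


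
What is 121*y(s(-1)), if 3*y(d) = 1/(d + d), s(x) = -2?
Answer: -121/12 ≈ -10.083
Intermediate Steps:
y(d) = 1/(6*d) (y(d) = 1/(3*(d + d)) = 1/(3*((2*d))) = (1/(2*d))/3 = 1/(6*d))
121*y(s(-1)) = 121*((⅙)/(-2)) = 121*((⅙)*(-½)) = 121*(-1/12) = -121/12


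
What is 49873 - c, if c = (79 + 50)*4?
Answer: 49357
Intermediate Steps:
c = 516 (c = 129*4 = 516)
49873 - c = 49873 - 1*516 = 49873 - 516 = 49357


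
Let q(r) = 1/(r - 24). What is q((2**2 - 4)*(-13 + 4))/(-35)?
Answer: 1/840 ≈ 0.0011905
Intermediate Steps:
q(r) = 1/(-24 + r)
q((2**2 - 4)*(-13 + 4))/(-35) = 1/(-24 + (2**2 - 4)*(-13 + 4)*(-35)) = -1/35/(-24 + (4 - 4)*(-9)) = -1/35/(-24 + 0*(-9)) = -1/35/(-24 + 0) = -1/35/(-24) = -1/24*(-1/35) = 1/840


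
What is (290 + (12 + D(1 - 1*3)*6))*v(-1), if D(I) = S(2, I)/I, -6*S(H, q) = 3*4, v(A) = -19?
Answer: -5852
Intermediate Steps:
S(H, q) = -2 (S(H, q) = -4/2 = -⅙*12 = -2)
D(I) = -2/I
(290 + (12 + D(1 - 1*3)*6))*v(-1) = (290 + (12 - 2/(1 - 1*3)*6))*(-19) = (290 + (12 - 2/(1 - 3)*6))*(-19) = (290 + (12 - 2/(-2)*6))*(-19) = (290 + (12 - 2*(-½)*6))*(-19) = (290 + (12 + 1*6))*(-19) = (290 + (12 + 6))*(-19) = (290 + 18)*(-19) = 308*(-19) = -5852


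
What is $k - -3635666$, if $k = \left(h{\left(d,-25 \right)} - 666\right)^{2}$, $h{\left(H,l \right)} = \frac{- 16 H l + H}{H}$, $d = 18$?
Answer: $3705891$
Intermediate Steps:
$h{\left(H,l \right)} = \frac{H - 16 H l}{H}$ ($h{\left(H,l \right)} = \frac{- 16 H l + H}{H} = \frac{H - 16 H l}{H}$)
$k = 70225$ ($k = \left(\left(1 - -400\right) - 666\right)^{2} = \left(\left(1 + 400\right) - 666\right)^{2} = \left(401 - 666\right)^{2} = \left(-265\right)^{2} = 70225$)
$k - -3635666 = 70225 - -3635666 = 70225 + 3635666 = 3705891$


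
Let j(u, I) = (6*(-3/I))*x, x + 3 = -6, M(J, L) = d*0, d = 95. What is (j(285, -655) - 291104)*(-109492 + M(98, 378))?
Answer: 20877198992744/655 ≈ 3.1874e+10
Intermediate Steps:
M(J, L) = 0 (M(J, L) = 95*0 = 0)
x = -9 (x = -3 - 6 = -9)
j(u, I) = 162/I (j(u, I) = (6*(-3/I))*(-9) = -18/I*(-9) = 162/I)
(j(285, -655) - 291104)*(-109492 + M(98, 378)) = (162/(-655) - 291104)*(-109492 + 0) = (162*(-1/655) - 291104)*(-109492) = (-162/655 - 291104)*(-109492) = -190673282/655*(-109492) = 20877198992744/655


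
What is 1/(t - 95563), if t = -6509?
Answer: -1/102072 ≈ -9.7970e-6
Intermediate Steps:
1/(t - 95563) = 1/(-6509 - 95563) = 1/(-102072) = -1/102072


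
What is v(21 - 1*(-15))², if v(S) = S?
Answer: 1296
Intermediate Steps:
v(21 - 1*(-15))² = (21 - 1*(-15))² = (21 + 15)² = 36² = 1296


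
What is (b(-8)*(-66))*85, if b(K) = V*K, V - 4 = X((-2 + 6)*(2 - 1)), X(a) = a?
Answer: 359040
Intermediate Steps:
V = 8 (V = 4 + (-2 + 6)*(2 - 1) = 4 + 4*1 = 4 + 4 = 8)
b(K) = 8*K
(b(-8)*(-66))*85 = ((8*(-8))*(-66))*85 = -64*(-66)*85 = 4224*85 = 359040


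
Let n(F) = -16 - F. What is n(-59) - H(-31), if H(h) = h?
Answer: 74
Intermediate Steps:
n(-59) - H(-31) = (-16 - 1*(-59)) - 1*(-31) = (-16 + 59) + 31 = 43 + 31 = 74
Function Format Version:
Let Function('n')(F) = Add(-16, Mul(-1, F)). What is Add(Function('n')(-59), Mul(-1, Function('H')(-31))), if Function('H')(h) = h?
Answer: 74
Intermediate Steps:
Add(Function('n')(-59), Mul(-1, Function('H')(-31))) = Add(Add(-16, Mul(-1, -59)), Mul(-1, -31)) = Add(Add(-16, 59), 31) = Add(43, 31) = 74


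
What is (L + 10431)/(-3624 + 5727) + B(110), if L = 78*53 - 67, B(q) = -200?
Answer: -406102/2103 ≈ -193.11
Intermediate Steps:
L = 4067 (L = 4134 - 67 = 4067)
(L + 10431)/(-3624 + 5727) + B(110) = (4067 + 10431)/(-3624 + 5727) - 200 = 14498/2103 - 200 = -406102/2103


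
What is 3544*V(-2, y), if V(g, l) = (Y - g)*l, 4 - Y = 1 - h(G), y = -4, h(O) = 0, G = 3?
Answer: -70880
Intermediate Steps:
Y = 3 (Y = 4 - (1 - 1*0) = 4 - (1 + 0) = 4 - 1*1 = 4 - 1 = 3)
V(g, l) = l*(3 - g) (V(g, l) = (3 - g)*l = l*(3 - g))
3544*V(-2, y) = 3544*(-4*(3 - 1*(-2))) = 3544*(-4*(3 + 2)) = 3544*(-4*5) = 3544*(-20) = -70880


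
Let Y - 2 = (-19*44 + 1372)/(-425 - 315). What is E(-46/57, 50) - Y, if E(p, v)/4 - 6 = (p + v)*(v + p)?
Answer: 5831846636/601065 ≈ 9702.5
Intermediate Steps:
E(p, v) = 24 + 4*(p + v)² (E(p, v) = 24 + 4*((p + v)*(v + p)) = 24 + 4*((p + v)*(p + v)) = 24 + 4*(p + v)²)
Y = 236/185 (Y = 2 + (-19*44 + 1372)/(-425 - 315) = 2 + (-836 + 1372)/(-740) = 2 + 536*(-1/740) = 2 - 134/185 = 236/185 ≈ 1.2757)
E(-46/57, 50) - Y = (24 + 4*(-46/57 + 50)²) - 1*236/185 = (24 + 4*(-46*1/57 + 50)²) - 236/185 = (24 + 4*(-46/57 + 50)²) - 236/185 = (24 + 4*(2804/57)²) - 236/185 = (24 + 4*(7862416/3249)) - 236/185 = (24 + 31449664/3249) - 236/185 = 31527640/3249 - 236/185 = 5831846636/601065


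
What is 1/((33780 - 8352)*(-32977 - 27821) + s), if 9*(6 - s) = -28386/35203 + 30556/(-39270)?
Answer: -888699735/1373904495981686638 ≈ -6.4684e-10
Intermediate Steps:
s = 5488654202/888699735 (s = 6 - (-28386/35203 + 30556/(-39270))/9 = 6 - (-28386*1/35203 + 30556*(-1/39270))/9 = 6 - (-28386/35203 - 15278/19635)/9 = 6 - ⅑*(-156455792/98744415) = 6 + 156455792/888699735 = 5488654202/888699735 ≈ 6.1760)
1/((33780 - 8352)*(-32977 - 27821) + s) = 1/((33780 - 8352)*(-32977 - 27821) + 5488654202/888699735) = 1/(25428*(-60798) + 5488654202/888699735) = 1/(-1545971544 + 5488654202/888699735) = 1/(-1373904495981686638/888699735) = -888699735/1373904495981686638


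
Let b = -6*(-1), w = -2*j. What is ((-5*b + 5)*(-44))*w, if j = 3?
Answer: -6600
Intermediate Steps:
w = -6 (w = -2*3 = -6)
b = 6 (b = -1*(-6) = 6)
((-5*b + 5)*(-44))*w = ((-5*6 + 5)*(-44))*(-6) = ((-30 + 5)*(-44))*(-6) = -25*(-44)*(-6) = 1100*(-6) = -6600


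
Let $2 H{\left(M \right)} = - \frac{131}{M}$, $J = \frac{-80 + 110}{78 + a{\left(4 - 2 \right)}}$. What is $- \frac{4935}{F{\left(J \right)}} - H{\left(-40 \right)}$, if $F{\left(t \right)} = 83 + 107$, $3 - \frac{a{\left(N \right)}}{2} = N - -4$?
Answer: $- \frac{41969}{1520} \approx -27.611$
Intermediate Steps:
$a{\left(N \right)} = -2 - 2 N$ ($a{\left(N \right)} = 6 - 2 \left(N - -4\right) = 6 - 2 \left(N + 4\right) = 6 - 2 \left(4 + N\right) = 6 - \left(8 + 2 N\right) = -2 - 2 N$)
$J = \frac{5}{12}$ ($J = \frac{-80 + 110}{78 - \left(2 + 2 \left(4 - 2\right)\right)} = \frac{30}{78 - \left(2 + 2 \left(4 - 2\right)\right)} = \frac{30}{78 - 6} = \frac{30}{72} = 30 \cdot \frac{1}{72} = \frac{5}{12} \approx 0.41667$)
$F{\left(t \right)} = 190$
$H{\left(M \right)} = - \frac{131}{2 M}$ ($H{\left(M \right)} = \frac{\left(-131\right) \frac{1}{M}}{2} = - \frac{131}{2 M}$)
$- \frac{4935}{F{\left(J \right)}} - H{\left(-40 \right)} = - \frac{4935}{190} - - \frac{131}{2 \left(-40\right)} = \left(-4935\right) \frac{1}{190} - \left(- \frac{131}{2}\right) \left(- \frac{1}{40}\right) = - \frac{987}{38} - \frac{131}{80} = - \frac{41969}{1520}$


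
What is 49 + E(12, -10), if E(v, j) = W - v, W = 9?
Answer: 46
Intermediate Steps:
E(v, j) = 9 - v
49 + E(12, -10) = 49 + (9 - 1*12) = 49 + (9 - 12) = 49 - 3 = 46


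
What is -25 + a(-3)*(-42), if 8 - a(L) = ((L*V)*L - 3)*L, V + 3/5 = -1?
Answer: 9157/5 ≈ 1831.4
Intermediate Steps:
V = -8/5 (V = -3/5 - 1 = -8/5 ≈ -1.6000)
a(L) = 8 - L*(-3 - 8*L**2/5) (a(L) = 8 - ((L*(-8/5))*L - 3)*L = 8 - ((-8*L/5)*L - 3)*L = 8 - (-8*L**2/5 - 3)*L = 8 - (-3 - 8*L**2/5)*L = 8 - L*(-3 - 8*L**2/5))
-25 + a(-3)*(-42) = -25 + (8 + 3*(-3) + (8/5)*(-3)**3)*(-42) = -25 + (8 - 9 + (8/5)*(-27))*(-42) = -25 + (8 - 9 - 216/5)*(-42) = -25 - 221/5*(-42) = -25 + 9282/5 = 9157/5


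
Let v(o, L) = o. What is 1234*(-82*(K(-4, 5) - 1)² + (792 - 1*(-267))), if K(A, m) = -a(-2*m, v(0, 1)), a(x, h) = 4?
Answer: -1222894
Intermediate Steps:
K(A, m) = -4 (K(A, m) = -1*4 = -4)
1234*(-82*(K(-4, 5) - 1)² + (792 - 1*(-267))) = 1234*(-82*(-4 - 1)² + (792 - 1*(-267))) = 1234*(-82*(-5)² + (792 + 267)) = 1234*(-82*25 + 1059) = 1234*(-2050 + 1059) = 1234*(-991) = -1222894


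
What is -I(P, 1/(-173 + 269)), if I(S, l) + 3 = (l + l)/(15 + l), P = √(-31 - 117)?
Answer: 4321/1441 ≈ 2.9986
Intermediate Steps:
P = 2*I*√37 (P = √(-148) = 2*I*√37 ≈ 12.166*I)
I(S, l) = -3 + 2*l/(15 + l) (I(S, l) = -3 + (l + l)/(15 + l) = -3 + (2*l)/(15 + l) = -3 + 2*l/(15 + l))
-I(P, 1/(-173 + 269)) = -(-45 - 1/(-173 + 269))/(15 + 1/(-173 + 269)) = -(-45 - 1/96)/(15 + 1/96) = -(-45 - 1*1/96)/(15 + 1/96) = -(-45 - 1/96)/1441/96 = -96*(-4321)/(1441*96) = -1*(-4321/1441) = 4321/1441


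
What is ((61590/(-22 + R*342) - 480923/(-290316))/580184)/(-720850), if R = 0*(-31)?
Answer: 8934991067/1335593532428126400 ≈ 6.6899e-9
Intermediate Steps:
R = 0
((61590/(-22 + R*342) - 480923/(-290316))/580184)/(-720850) = ((61590/(-22 + 0*342) - 480923/(-290316))/580184)/(-720850) = ((61590/(-22 + 0) - 480923*(-1/290316))*(1/580184))*(-1/720850) = ((61590/(-22) + 480923/290316)*(1/580184))*(-1/720850) = ((61590*(-1/22) + 480923/290316)*(1/580184))*(-1/720850) = ((-30795/11 + 480923/290316)*(1/580184))*(-1/720850) = -8934991067/3193476*1/580184*(-1/720850) = -8934991067/1852803679584*(-1/720850) = 8934991067/1335593532428126400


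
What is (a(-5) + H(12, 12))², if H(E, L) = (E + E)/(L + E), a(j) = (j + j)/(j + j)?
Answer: 4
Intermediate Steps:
a(j) = 1 (a(j) = (2*j)/((2*j)) = (2*j)*(1/(2*j)) = 1)
H(E, L) = 2*E/(E + L) (H(E, L) = (2*E)/(E + L) = 2*E/(E + L))
(a(-5) + H(12, 12))² = (1 + 2*12/(12 + 12))² = (1 + 2*12/24)² = (1 + 2*12*(1/24))² = (1 + 1)² = 2² = 4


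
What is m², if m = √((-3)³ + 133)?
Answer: 106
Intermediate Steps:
m = √106 (m = √(-27 + 133) = √106 ≈ 10.296)
m² = (√106)² = 106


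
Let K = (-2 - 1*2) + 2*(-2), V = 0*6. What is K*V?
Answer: 0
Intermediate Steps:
V = 0
K = -8 (K = (-2 - 2) - 4 = -4 - 4 = -8)
K*V = -8*0 = 0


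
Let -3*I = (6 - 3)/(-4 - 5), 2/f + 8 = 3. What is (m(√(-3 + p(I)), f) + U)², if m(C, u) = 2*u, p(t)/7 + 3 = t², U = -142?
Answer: 509796/25 ≈ 20392.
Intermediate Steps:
f = -⅖ (f = 2/(-8 + 3) = 2/(-5) = 2*(-⅕) = -⅖ ≈ -0.40000)
I = ⅑ (I = -(6 - 3)/(3*(-4 - 5)) = -1/(-9) = -(-1)/9 = -⅓*(-⅓) = ⅑ ≈ 0.11111)
p(t) = -21 + 7*t²
(m(√(-3 + p(I)), f) + U)² = (2*(-⅖) - 142)² = (-⅘ - 142)² = (-714/5)² = 509796/25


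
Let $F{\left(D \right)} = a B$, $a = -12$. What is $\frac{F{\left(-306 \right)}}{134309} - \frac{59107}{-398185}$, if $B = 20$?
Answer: $\frac{7843037663}{53479829165} \approx 0.14665$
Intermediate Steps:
$F{\left(D \right)} = -240$ ($F{\left(D \right)} = \left(-12\right) 20 = -240$)
$\frac{F{\left(-306 \right)}}{134309} - \frac{59107}{-398185} = - \frac{240}{134309} - \frac{59107}{-398185} = \left(-240\right) \frac{1}{134309} - - \frac{59107}{398185} = - \frac{240}{134309} + \frac{59107}{398185} = \frac{7843037663}{53479829165}$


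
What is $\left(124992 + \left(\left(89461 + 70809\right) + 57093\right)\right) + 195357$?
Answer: $537712$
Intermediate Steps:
$\left(124992 + \left(\left(89461 + 70809\right) + 57093\right)\right) + 195357 = \left(124992 + \left(160270 + 57093\right)\right) + 195357 = \left(124992 + 217363\right) + 195357 = 342355 + 195357 = 537712$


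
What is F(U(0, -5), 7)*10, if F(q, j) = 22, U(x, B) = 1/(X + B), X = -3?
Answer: 220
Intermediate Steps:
U(x, B) = 1/(-3 + B)
F(U(0, -5), 7)*10 = 22*10 = 220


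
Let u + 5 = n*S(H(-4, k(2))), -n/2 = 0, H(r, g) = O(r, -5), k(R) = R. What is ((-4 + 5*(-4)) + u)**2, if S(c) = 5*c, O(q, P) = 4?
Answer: 841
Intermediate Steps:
H(r, g) = 4
n = 0 (n = -2*0 = 0)
u = -5 (u = -5 + 0*(5*4) = -5 + 0*20 = -5 + 0 = -5)
((-4 + 5*(-4)) + u)**2 = ((-4 + 5*(-4)) - 5)**2 = ((-4 - 20) - 5)**2 = (-24 - 5)**2 = (-29)**2 = 841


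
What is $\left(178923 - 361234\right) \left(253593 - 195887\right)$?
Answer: $-10520438566$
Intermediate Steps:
$\left(178923 - 361234\right) \left(253593 - 195887\right) = \left(-182311\right) 57706 = -10520438566$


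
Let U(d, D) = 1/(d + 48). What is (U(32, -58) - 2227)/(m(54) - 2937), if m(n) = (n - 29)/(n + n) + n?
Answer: 4810293/6226780 ≈ 0.77252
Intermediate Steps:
U(d, D) = 1/(48 + d)
m(n) = n + (-29 + n)/(2*n) (m(n) = (-29 + n)/((2*n)) + n = (-29 + n)*(1/(2*n)) + n = (-29 + n)/(2*n) + n = n + (-29 + n)/(2*n))
(U(32, -58) - 2227)/(m(54) - 2937) = (1/(48 + 32) - 2227)/((1/2 + 54 - 29/2/54) - 2937) = (1/80 - 2227)/((1/2 + 54 - 29/2*1/54) - 2937) = (1/80 - 2227)/((1/2 + 54 - 29/108) - 2937) = -178159/(80*(5857/108 - 2937)) = -178159/(80*(-311339/108)) = -178159/80*(-108/311339) = 4810293/6226780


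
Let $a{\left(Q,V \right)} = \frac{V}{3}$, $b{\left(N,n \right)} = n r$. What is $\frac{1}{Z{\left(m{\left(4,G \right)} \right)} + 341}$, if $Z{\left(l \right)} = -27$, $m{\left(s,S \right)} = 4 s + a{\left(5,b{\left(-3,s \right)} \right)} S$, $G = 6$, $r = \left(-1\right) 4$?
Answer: $\frac{1}{314} \approx 0.0031847$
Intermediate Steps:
$r = -4$
$b{\left(N,n \right)} = - 4 n$ ($b{\left(N,n \right)} = n \left(-4\right) = - 4 n$)
$a{\left(Q,V \right)} = \frac{V}{3}$ ($a{\left(Q,V \right)} = V \frac{1}{3} = \frac{V}{3}$)
$m{\left(s,S \right)} = 4 s - \frac{4 S s}{3}$ ($m{\left(s,S \right)} = 4 s + \frac{\left(-4\right) s}{3} S = 4 s + - \frac{4 s}{3} S = 4 s - \frac{4 S s}{3}$)
$\frac{1}{Z{\left(m{\left(4,G \right)} \right)} + 341} = \frac{1}{-27 + 341} = \frac{1}{314}$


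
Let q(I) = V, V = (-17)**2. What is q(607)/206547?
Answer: 289/206547 ≈ 0.0013992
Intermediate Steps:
V = 289
q(I) = 289
q(607)/206547 = 289/206547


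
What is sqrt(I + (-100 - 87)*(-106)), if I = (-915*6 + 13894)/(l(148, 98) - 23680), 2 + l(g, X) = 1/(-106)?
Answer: sqrt(124907503059367446)/2510293 ≈ 140.79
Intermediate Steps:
l(g, X) = -213/106 (l(g, X) = -2 + 1/(-106) = -2 - 1/106 = -213/106)
I = -890824/2510293 (I = (-915*6 + 13894)/(-213/106 - 23680) = (-5490 + 13894)/(-2510293/106) = 8404*(-106/2510293) = -890824/2510293 ≈ -0.35487)
sqrt(I + (-100 - 87)*(-106)) = sqrt(-890824/2510293 + (-100 - 87)*(-106)) = sqrt(-890824/2510293 - 187*(-106)) = sqrt(-890824/2510293 + 19822) = sqrt(49758137022/2510293) = sqrt(124907503059367446)/2510293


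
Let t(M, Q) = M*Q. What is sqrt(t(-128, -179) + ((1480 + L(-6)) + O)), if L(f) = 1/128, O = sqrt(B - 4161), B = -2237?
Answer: sqrt(6244354 + 256*I*sqrt(6398))/16 ≈ 156.18 + 0.25608*I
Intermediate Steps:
O = I*sqrt(6398) (O = sqrt(-2237 - 4161) = sqrt(-6398) = I*sqrt(6398) ≈ 79.988*I)
L(f) = 1/128
sqrt(t(-128, -179) + ((1480 + L(-6)) + O)) = sqrt(-128*(-179) + ((1480 + 1/128) + I*sqrt(6398))) = sqrt(22912 + (189441/128 + I*sqrt(6398))) = sqrt(3122177/128 + I*sqrt(6398))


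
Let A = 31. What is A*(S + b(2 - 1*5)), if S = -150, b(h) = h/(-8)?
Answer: -37107/8 ≈ -4638.4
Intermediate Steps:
b(h) = -h/8 (b(h) = h*(-⅛) = -h/8)
A*(S + b(2 - 1*5)) = 31*(-150 - (2 - 1*5)/8) = 31*(-150 - (2 - 5)/8) = 31*(-150 - ⅛*(-3)) = 31*(-150 + 3/8) = 31*(-1197/8) = -37107/8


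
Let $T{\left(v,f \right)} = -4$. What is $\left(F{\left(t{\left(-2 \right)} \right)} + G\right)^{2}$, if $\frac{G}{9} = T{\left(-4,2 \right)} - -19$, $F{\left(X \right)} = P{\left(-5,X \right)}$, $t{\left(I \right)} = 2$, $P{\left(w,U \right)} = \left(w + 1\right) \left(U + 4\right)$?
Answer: $12321$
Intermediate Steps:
$P{\left(w,U \right)} = \left(1 + w\right) \left(4 + U\right)$
$F{\left(X \right)} = -16 - 4 X$ ($F{\left(X \right)} = 4 + X + 4 \left(-5\right) + X \left(-5\right) = 4 + X - 20 - 5 X = -16 - 4 X$)
$G = 135$ ($G = 9 \left(-4 - -19\right) = 9 \left(-4 + 19\right) = 9 \cdot 15 = 135$)
$\left(F{\left(t{\left(-2 \right)} \right)} + G\right)^{2} = \left(\left(-16 - 8\right) + 135\right)^{2} = \left(-24 + 135\right)^{2} = 111^{2} = 12321$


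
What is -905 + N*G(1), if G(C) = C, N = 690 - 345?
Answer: -560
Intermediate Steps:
N = 345
-905 + N*G(1) = -905 + 345*1 = -905 + 345 = -560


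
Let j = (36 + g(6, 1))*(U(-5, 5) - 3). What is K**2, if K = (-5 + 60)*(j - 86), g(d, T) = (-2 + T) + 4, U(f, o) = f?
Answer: 479172100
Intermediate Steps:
g(d, T) = 2 + T
j = -312 (j = (36 + (2 + 1))*(-5 - 3) = (36 + 3)*(-8) = 39*(-8) = -312)
K = -21890 (K = (-5 + 60)*(-312 - 86) = 55*(-398) = -21890)
K**2 = (-21890)**2 = 479172100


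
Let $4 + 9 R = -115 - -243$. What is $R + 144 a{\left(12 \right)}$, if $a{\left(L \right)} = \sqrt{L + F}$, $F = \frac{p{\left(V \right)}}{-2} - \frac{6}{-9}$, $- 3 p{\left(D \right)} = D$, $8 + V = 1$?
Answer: $\frac{124}{9} + 72 \sqrt{46} \approx 502.11$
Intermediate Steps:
$V = -7$ ($V = -8 + 1 = -7$)
$p{\left(D \right)} = - \frac{D}{3}$
$F = - \frac{1}{2}$ ($F = \frac{\left(- \frac{1}{3}\right) \left(-7\right)}{-2} - \frac{6}{-9} = \frac{7}{3} \left(- \frac{1}{2}\right) - - \frac{2}{3} = - \frac{7}{6} + \frac{2}{3} = - \frac{1}{2} \approx -0.5$)
$R = \frac{124}{9}$ ($R = - \frac{4}{9} + \frac{-115 - -243}{9} = - \frac{4}{9} + \frac{-115 + 243}{9} = - \frac{4}{9} + \frac{1}{9} \cdot 128 = - \frac{4}{9} + \frac{128}{9} = \frac{124}{9} \approx 13.778$)
$a{\left(L \right)} = \sqrt{- \frac{1}{2} + L}$ ($a{\left(L \right)} = \sqrt{L - \frac{1}{2}} = \sqrt{- \frac{1}{2} + L}$)
$R + 144 a{\left(12 \right)} = \frac{124}{9} + 144 \frac{\sqrt{-2 + 4 \cdot 12}}{2} = \frac{124}{9} + 144 \frac{\sqrt{-2 + 48}}{2} = \frac{124}{9} + 144 \frac{\sqrt{46}}{2} = \frac{124}{9} + 72 \sqrt{46}$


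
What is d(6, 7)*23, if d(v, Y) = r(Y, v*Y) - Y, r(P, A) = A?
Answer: 805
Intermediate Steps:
d(v, Y) = -Y + Y*v (d(v, Y) = v*Y - Y = Y*v - Y = -Y + Y*v)
d(6, 7)*23 = (7*(-1 + 6))*23 = (7*5)*23 = 35*23 = 805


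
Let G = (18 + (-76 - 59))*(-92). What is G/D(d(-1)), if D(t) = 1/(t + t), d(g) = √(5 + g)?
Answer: 43056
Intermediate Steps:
D(t) = 1/(2*t)
G = 10764 (G = (18 - 135)*(-92) = -117*(-92) = 10764)
G/D(d(-1)) = 10764/((1/(2*(√(5 - 1))))) = 10764/((1/(2*(√4)))) = 10764/(((½)/2)) = 10764/(((½)*(½))) = 10764/(¼) = 10764*4 = 43056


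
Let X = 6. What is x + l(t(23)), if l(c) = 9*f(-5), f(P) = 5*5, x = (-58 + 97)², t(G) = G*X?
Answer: 1746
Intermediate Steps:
t(G) = 6*G (t(G) = G*6 = 6*G)
x = 1521 (x = 39² = 1521)
f(P) = 25
l(c) = 225 (l(c) = 9*25 = 225)
x + l(t(23)) = 1521 + 225 = 1746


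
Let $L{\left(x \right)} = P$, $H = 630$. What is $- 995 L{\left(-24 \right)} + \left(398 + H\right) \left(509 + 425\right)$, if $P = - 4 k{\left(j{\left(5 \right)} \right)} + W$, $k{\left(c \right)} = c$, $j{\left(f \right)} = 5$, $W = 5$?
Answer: $975077$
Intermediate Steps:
$P = -15$ ($P = \left(-4\right) 5 + 5 = -20 + 5 = -15$)
$L{\left(x \right)} = -15$
$- 995 L{\left(-24 \right)} + \left(398 + H\right) \left(509 + 425\right) = \left(-995\right) \left(-15\right) + \left(398 + 630\right) \left(509 + 425\right) = 14925 + 1028 \cdot 934 = 14925 + 960152 = 975077$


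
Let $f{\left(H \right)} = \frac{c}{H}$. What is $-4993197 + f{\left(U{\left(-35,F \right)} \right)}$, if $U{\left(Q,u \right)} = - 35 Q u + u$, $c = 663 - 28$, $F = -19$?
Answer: $- \frac{116311531553}{23294} \approx -4.9932 \cdot 10^{6}$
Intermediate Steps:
$c = 635$ ($c = 663 - 28 = 635$)
$U{\left(Q,u \right)} = u - 35 Q u$ ($U{\left(Q,u \right)} = - 35 Q u + u = u - 35 Q u$)
$f{\left(H \right)} = \frac{635}{H}$
$-4993197 + f{\left(U{\left(-35,F \right)} \right)} = -4993197 + \frac{635}{\left(-19\right) \left(1 - -1225\right)} = -4993197 + \frac{635}{\left(-19\right) \left(1 + 1225\right)} = -4993197 + \frac{635}{\left(-19\right) 1226} = -4993197 + \frac{635}{-23294} = -4993197 + 635 \left(- \frac{1}{23294}\right) = -4993197 - \frac{635}{23294} = - \frac{116311531553}{23294}$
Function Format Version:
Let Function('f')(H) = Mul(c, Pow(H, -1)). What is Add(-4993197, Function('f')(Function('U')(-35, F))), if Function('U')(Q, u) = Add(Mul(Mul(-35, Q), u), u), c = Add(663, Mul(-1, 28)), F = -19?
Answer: Rational(-116311531553, 23294) ≈ -4.9932e+6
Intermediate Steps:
c = 635 (c = Add(663, -28) = 635)
Function('U')(Q, u) = Add(u, Mul(-35, Q, u)) (Function('U')(Q, u) = Add(Mul(-35, Q, u), u) = Add(u, Mul(-35, Q, u)))
Function('f')(H) = Mul(635, Pow(H, -1))
Add(-4993197, Function('f')(Function('U')(-35, F))) = Add(-4993197, Mul(635, Pow(Mul(-19, Add(1, Mul(-35, -35))), -1))) = Add(-4993197, Mul(635, Pow(Mul(-19, Add(1, 1225)), -1))) = Add(-4993197, Mul(635, Pow(Mul(-19, 1226), -1))) = Add(-4993197, Mul(635, Pow(-23294, -1))) = Add(-4993197, Mul(635, Rational(-1, 23294))) = Add(-4993197, Rational(-635, 23294)) = Rational(-116311531553, 23294)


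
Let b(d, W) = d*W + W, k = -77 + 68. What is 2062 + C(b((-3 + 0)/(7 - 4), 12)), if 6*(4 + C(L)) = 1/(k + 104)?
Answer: 1173061/570 ≈ 2058.0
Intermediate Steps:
k = -9
b(d, W) = W + W*d (b(d, W) = W*d + W = W + W*d)
C(L) = -2279/570 (C(L) = -4 + 1/(6*(-9 + 104)) = -4 + (1/6)/95 = -4 + (1/6)*(1/95) = -4 + 1/570 = -2279/570)
2062 + C(b((-3 + 0)/(7 - 4), 12)) = 2062 - 2279/570 = 1173061/570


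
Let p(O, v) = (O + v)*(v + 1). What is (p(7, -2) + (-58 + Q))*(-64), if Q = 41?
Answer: 1408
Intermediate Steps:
p(O, v) = (1 + v)*(O + v) (p(O, v) = (O + v)*(1 + v) = (1 + v)*(O + v))
(p(7, -2) + (-58 + Q))*(-64) = ((7 - 2 + (-2)² + 7*(-2)) + (-58 + 41))*(-64) = ((7 - 2 + 4 - 14) - 17)*(-64) = (-5 - 17)*(-64) = -22*(-64) = 1408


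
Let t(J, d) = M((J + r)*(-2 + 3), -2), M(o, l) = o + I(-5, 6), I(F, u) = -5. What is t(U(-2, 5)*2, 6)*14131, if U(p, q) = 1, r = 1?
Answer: -28262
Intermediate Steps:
M(o, l) = -5 + o (M(o, l) = o - 5 = -5 + o)
t(J, d) = -4 + J (t(J, d) = -5 + (J + 1)*(-2 + 3) = -5 + (1 + J)*1 = -5 + (1 + J) = -4 + J)
t(U(-2, 5)*2, 6)*14131 = (-4 + 1*2)*14131 = (-4 + 2)*14131 = -2*14131 = -28262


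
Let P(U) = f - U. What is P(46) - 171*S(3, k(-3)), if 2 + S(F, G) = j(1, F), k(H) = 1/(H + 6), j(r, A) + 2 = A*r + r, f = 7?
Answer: -39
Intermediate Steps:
j(r, A) = -2 + r + A*r (j(r, A) = -2 + (A*r + r) = -2 + (r + A*r) = -2 + r + A*r)
k(H) = 1/(6 + H)
S(F, G) = -3 + F (S(F, G) = -2 + (-2 + 1 + F*1) = -2 + (-2 + 1 + F) = -2 + (-1 + F) = -3 + F)
P(U) = 7 - U
P(46) - 171*S(3, k(-3)) = (7 - 1*46) - 171*(-3 + 3) = (7 - 46) - 171*0 = -39 + 0 = -39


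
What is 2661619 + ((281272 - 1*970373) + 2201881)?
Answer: 4174399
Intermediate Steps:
2661619 + ((281272 - 1*970373) + 2201881) = 2661619 + ((281272 - 970373) + 2201881) = 2661619 + (-689101 + 2201881) = 2661619 + 1512780 = 4174399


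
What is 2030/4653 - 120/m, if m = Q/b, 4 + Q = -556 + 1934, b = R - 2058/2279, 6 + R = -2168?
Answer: 462321006970/2428358823 ≈ 190.38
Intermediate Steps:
R = -2174 (R = -6 - 2168 = -2174)
b = -4956604/2279 (b = -2174 - 2058/2279 = -4956604/2279 ≈ -2174.9)
Q = 1374 (Q = -4 + (-556 + 1934) = -4 + 1378 = 1374)
m = -1565673/2478302 (m = 1374/(-4956604/2279) = 1374*(-2279/4956604) = -1565673/2478302 ≈ -0.63175)
2030/4653 - 120/m = 2030/4653 - 120/(-1565673/2478302) = 2030*(1/4653) - 120*(-2478302/1565673) = 2030/4653 + 99132080/521891 = 462321006970/2428358823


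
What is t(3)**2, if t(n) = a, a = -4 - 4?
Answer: 64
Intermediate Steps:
a = -8
t(n) = -8
t(3)**2 = (-8)**2 = 64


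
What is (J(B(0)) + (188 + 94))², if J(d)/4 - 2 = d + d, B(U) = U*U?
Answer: 84100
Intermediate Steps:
B(U) = U²
J(d) = 8 + 8*d (J(d) = 8 + 4*(d + d) = 8 + 4*(2*d) = 8 + 8*d)
(J(B(0)) + (188 + 94))² = ((8 + 8*0²) + (188 + 94))² = ((8 + 8*0) + 282)² = ((8 + 0) + 282)² = (8 + 282)² = 290² = 84100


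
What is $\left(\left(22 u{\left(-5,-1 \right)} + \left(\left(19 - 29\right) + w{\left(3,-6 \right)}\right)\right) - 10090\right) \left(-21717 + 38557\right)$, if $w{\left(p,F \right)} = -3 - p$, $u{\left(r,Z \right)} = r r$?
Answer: $-160923040$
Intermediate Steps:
$u{\left(r,Z \right)} = r^{2}$
$\left(\left(22 u{\left(-5,-1 \right)} + \left(\left(19 - 29\right) + w{\left(3,-6 \right)}\right)\right) - 10090\right) \left(-21717 + 38557\right) = \left(\left(22 \left(-5\right)^{2} + \left(\left(19 - 29\right) - 6\right)\right) - 10090\right) \left(-21717 + 38557\right) = \left(\left(22 \cdot 25 - 16\right) - 10090\right) 16840 = \left(\left(550 - 16\right) - 10090\right) 16840 = \left(534 - 10090\right) 16840 = \left(-9556\right) 16840 = -160923040$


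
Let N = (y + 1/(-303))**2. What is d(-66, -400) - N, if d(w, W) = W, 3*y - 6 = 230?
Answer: -67203425/10201 ≈ -6587.9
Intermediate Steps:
y = 236/3 (y = 2 + (1/3)*230 = 2 + 230/3 = 236/3 ≈ 78.667)
N = 63123025/10201 (N = (236/3 + 1/(-303))**2 = (236/3 - 1/303)**2 = (7945/101)**2 = 63123025/10201 ≈ 6187.9)
d(-66, -400) - N = -400 - 1*63123025/10201 = -400 - 63123025/10201 = -67203425/10201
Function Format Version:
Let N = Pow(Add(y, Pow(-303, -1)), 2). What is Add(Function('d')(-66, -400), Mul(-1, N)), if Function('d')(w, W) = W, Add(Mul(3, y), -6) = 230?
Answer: Rational(-67203425, 10201) ≈ -6587.9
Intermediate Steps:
y = Rational(236, 3) (y = Add(2, Mul(Rational(1, 3), 230)) = Add(2, Rational(230, 3)) = Rational(236, 3) ≈ 78.667)
N = Rational(63123025, 10201) (N = Pow(Add(Rational(236, 3), Pow(-303, -1)), 2) = Pow(Add(Rational(236, 3), Rational(-1, 303)), 2) = Pow(Rational(7945, 101), 2) = Rational(63123025, 10201) ≈ 6187.9)
Add(Function('d')(-66, -400), Mul(-1, N)) = Add(-400, Mul(-1, Rational(63123025, 10201))) = Add(-400, Rational(-63123025, 10201)) = Rational(-67203425, 10201)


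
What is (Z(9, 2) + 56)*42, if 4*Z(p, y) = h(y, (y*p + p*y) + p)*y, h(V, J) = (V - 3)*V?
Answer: 2310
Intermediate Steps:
h(V, J) = V*(-3 + V) (h(V, J) = (-3 + V)*V = V*(-3 + V))
Z(p, y) = y²*(-3 + y)/4 (Z(p, y) = ((y*(-3 + y))*y)/4 = (y²*(-3 + y))/4 = y²*(-3 + y)/4)
(Z(9, 2) + 56)*42 = ((¼)*2²*(-3 + 2) + 56)*42 = ((¼)*4*(-1) + 56)*42 = (-1 + 56)*42 = 55*42 = 2310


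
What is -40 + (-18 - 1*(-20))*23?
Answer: 6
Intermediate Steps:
-40 + (-18 - 1*(-20))*23 = -40 + (-18 + 20)*23 = -40 + 2*23 = -40 + 46 = 6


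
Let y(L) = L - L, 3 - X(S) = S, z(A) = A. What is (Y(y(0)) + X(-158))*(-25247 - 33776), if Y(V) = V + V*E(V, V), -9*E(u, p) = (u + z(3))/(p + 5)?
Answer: -9502703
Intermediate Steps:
X(S) = 3 - S
y(L) = 0
E(u, p) = -(3 + u)/(9*(5 + p)) (E(u, p) = -(u + 3)/(9*(p + 5)) = -(3 + u)/(9*(5 + p)))
Y(V) = V + V*(-3 - V)/(9*(5 + V)) (Y(V) = V + V*((-3 - V)/(9*(5 + V))) = V + V*(-3 - V)/(9*(5 + V)))
(Y(y(0)) + X(-158))*(-25247 - 33776) = ((2/9)*0*(21 + 4*0)/(5 + 0) + (3 - 1*(-158)))*(-25247 - 33776) = ((2/9)*0*(21 + 0)/5 + (3 + 158))*(-59023) = ((2/9)*0*(⅕)*21 + 161)*(-59023) = (0 + 161)*(-59023) = 161*(-59023) = -9502703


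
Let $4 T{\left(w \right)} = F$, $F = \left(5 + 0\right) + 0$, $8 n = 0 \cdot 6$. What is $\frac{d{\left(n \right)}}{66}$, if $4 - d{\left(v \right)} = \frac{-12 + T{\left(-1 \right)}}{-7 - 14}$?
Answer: $\frac{293}{5544} \approx 0.05285$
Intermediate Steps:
$n = 0$ ($n = \frac{0 \cdot 6}{8} = \frac{1}{8} \cdot 0 = 0$)
$F = 5$ ($F = 5 + 0 = 5$)
$T{\left(w \right)} = \frac{5}{4}$ ($T{\left(w \right)} = \frac{1}{4} \cdot 5 = \frac{5}{4}$)
$d{\left(v \right)} = \frac{293}{84}$ ($d{\left(v \right)} = 4 - \frac{-12 + \frac{5}{4}}{-7 - 14} = 4 - - \frac{43}{4 \left(-21\right)} = 4 - \left(- \frac{43}{4}\right) \left(- \frac{1}{21}\right) = 4 - \frac{43}{84} = \frac{293}{84}$)
$\frac{d{\left(n \right)}}{66} = \frac{293}{84 \cdot 66} = \frac{293}{84} \cdot \frac{1}{66} = \frac{293}{5544}$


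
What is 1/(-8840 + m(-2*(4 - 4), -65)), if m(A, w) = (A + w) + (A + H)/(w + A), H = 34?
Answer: -65/578859 ≈ -0.00011229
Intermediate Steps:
m(A, w) = A + w + (34 + A)/(A + w) (m(A, w) = (A + w) + (A + 34)/(w + A) = (A + w) + (34 + A)/(A + w) = A + w + (34 + A)/(A + w))
1/(-8840 + m(-2*(4 - 4), -65)) = 1/(-8840 + (34 - 2*(4 - 4) + (-2*(4 - 4))**2 + (-65)**2 + 2*(-2*(4 - 4))*(-65))/(-2*(4 - 4) - 65)) = 1/(-8840 + (34 - 2*0 + (-2*0)**2 + 4225 + 2*(-2*0)*(-65))/(-2*0 - 65)) = 1/(-8840 + (34 + 0 + 0**2 + 4225 + 2*0*(-65))/(0 - 65)) = 1/(-8840 + (34 + 0 + 0 + 4225 + 0)/(-65)) = 1/(-8840 - 1/65*4259) = 1/(-8840 - 4259/65) = 1/(-578859/65) = -65/578859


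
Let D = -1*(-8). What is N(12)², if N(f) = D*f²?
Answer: 1327104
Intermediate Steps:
D = 8
N(f) = 8*f²
N(12)² = (8*12²)² = (8*144)² = 1152² = 1327104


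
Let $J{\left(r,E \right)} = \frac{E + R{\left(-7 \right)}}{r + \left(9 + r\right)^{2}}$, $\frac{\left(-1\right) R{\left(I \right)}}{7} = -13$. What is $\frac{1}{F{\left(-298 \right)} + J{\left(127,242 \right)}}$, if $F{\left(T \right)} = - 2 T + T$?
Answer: $\frac{18623}{5549987} \approx 0.0033555$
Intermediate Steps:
$R{\left(I \right)} = 91$ ($R{\left(I \right)} = \left(-7\right) \left(-13\right) = 91$)
$J{\left(r,E \right)} = \frac{91 + E}{r + \left(9 + r\right)^{2}}$ ($J{\left(r,E \right)} = \frac{E + 91}{r + \left(9 + r\right)^{2}} = \frac{91 + E}{r + \left(9 + r\right)^{2}}$)
$F{\left(T \right)} = - T$
$\frac{1}{F{\left(-298 \right)} + J{\left(127,242 \right)}} = \frac{1}{\left(-1\right) \left(-298\right) + \frac{91 + 242}{127 + \left(9 + 127\right)^{2}}} = \frac{1}{298 + \frac{1}{127 + 136^{2}} \cdot 333} = \frac{1}{298 + \frac{1}{127 + 18496} \cdot 333} = \frac{1}{298 + \frac{1}{18623} \cdot 333} = \frac{1}{298 + \frac{333}{18623}} = \frac{1}{\frac{5549987}{18623}} = \frac{18623}{5549987}$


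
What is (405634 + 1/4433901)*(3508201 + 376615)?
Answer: 6987000846599299760/4433901 ≈ 1.5758e+12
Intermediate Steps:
(405634 + 1/4433901)*(3508201 + 376615) = (405634 + 1/4433901)*3884816 = (1798540998235/4433901)*3884816 = 6987000846599299760/4433901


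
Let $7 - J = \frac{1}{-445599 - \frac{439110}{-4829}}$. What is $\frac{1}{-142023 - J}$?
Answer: $- \frac{2151358461}{305557442220659} \approx -7.0408 \cdot 10^{-6}$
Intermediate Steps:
$J = \frac{15059514056}{2151358461}$ ($J = 7 - \frac{1}{-445599 - \frac{439110}{-4829}} = 7 - \frac{1}{-445599 - - \frac{439110}{4829}} = 7 - \frac{1}{-445599 + \frac{439110}{4829}} = 7 - \frac{1}{- \frac{2151358461}{4829}} = 7 - - \frac{4829}{2151358461} = 7 + \frac{4829}{2151358461} = \frac{15059514056}{2151358461} \approx 7.0$)
$\frac{1}{-142023 - J} = \frac{1}{-142023 - \frac{15059514056}{2151358461}} = \frac{1}{- \frac{305557442220659}{2151358461}} = - \frac{2151358461}{305557442220659}$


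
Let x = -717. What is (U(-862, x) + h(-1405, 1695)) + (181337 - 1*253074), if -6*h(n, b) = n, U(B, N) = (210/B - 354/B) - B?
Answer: -182676763/2586 ≈ -70641.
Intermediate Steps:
U(B, N) = -B - 144/B (U(B, N) = -144/B - B = -B - 144/B)
h(n, b) = -n/6
(U(-862, x) + h(-1405, 1695)) + (181337 - 1*253074) = ((-1*(-862) - 144/(-862)) - 1/6*(-1405)) + (181337 - 1*253074) = ((862 - 144*(-1/862)) + 1405/6) + (181337 - 253074) = ((862 + 72/431) + 1405/6) - 71737 = (371594/431 + 1405/6) - 71737 = 2835119/2586 - 71737 = -182676763/2586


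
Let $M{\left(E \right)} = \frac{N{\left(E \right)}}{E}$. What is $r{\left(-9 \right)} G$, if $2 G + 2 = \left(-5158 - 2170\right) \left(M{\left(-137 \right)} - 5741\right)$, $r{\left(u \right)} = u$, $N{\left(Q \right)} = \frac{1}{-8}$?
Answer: $- \frac{25936179237}{137} \approx -1.8932 \cdot 10^{8}$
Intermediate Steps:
$N{\left(Q \right)} = - \frac{1}{8}$
$M{\left(E \right)} = - \frac{1}{8 E}$
$G = \frac{2881797693}{137}$ ($G = -1 + \frac{\left(-5158 - 2170\right) \left(- \frac{1}{8 \left(-137\right)} - 5741\right)}{2} = -1 + \frac{\left(-7328\right) \left(\left(- \frac{1}{8}\right) \left(- \frac{1}{137}\right) - 5741\right)}{2} = -1 + \frac{\left(-7328\right) \left(\frac{1}{1096} - 5741\right)}{2} = -1 + \frac{\left(-7328\right) \left(- \frac{6292135}{1096}\right)}{2} = -1 + \frac{1}{2} \cdot \frac{5763595660}{137} = -1 + \frac{2881797830}{137} = \frac{2881797693}{137} \approx 2.1035 \cdot 10^{7}$)
$r{\left(-9 \right)} G = \left(-9\right) \frac{2881797693}{137} = - \frac{25936179237}{137}$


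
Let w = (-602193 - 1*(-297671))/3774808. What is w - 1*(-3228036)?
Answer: 6092607906283/1887404 ≈ 3.2280e+6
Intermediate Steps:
w = -152261/1887404 (w = (-602193 + 297671)*(1/3774808) = -304522*1/3774808 = -152261/1887404 ≈ -0.080672)
w - 1*(-3228036) = -152261/1887404 - 1*(-3228036) = -152261/1887404 + 3228036 = 6092607906283/1887404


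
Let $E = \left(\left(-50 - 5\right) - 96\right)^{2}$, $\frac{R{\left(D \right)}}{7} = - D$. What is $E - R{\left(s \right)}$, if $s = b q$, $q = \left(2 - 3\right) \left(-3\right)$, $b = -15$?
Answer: $22486$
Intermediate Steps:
$q = 3$ ($q = \left(-1\right) \left(-3\right) = 3$)
$s = -45$ ($s = \left(-15\right) 3 = -45$)
$R{\left(D \right)} = - 7 D$ ($R{\left(D \right)} = 7 \left(- D\right) = - 7 D$)
$E = 22801$ ($E = \left(-55 - 96\right)^{2} = \left(-151\right)^{2} = 22801$)
$E - R{\left(s \right)} = 22801 - \left(-7\right) \left(-45\right) = 22801 - 315 = 22486$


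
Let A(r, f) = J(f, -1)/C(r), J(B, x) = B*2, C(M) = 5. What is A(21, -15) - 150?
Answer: -156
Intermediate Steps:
J(B, x) = 2*B
A(r, f) = 2*f/5 (A(r, f) = (2*f)/5 = (2*f)*(⅕) = 2*f/5)
A(21, -15) - 150 = (⅖)*(-15) - 150 = -6 - 150 = -156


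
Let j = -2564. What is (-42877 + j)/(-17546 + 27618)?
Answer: -45441/10072 ≈ -4.5116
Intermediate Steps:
(-42877 + j)/(-17546 + 27618) = (-42877 - 2564)/(-17546 + 27618) = -45441/10072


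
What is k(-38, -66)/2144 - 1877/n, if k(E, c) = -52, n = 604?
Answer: -253481/80936 ≈ -3.1319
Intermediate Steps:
k(-38, -66)/2144 - 1877/n = -52/2144 - 1877/604 = -52*1/2144 - 1877*1/604 = -13/536 - 1877/604 = -253481/80936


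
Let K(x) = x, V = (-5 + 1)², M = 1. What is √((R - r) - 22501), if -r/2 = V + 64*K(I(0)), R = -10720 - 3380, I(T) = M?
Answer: 3*I*√4049 ≈ 190.9*I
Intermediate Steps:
V = 16 (V = (-4)² = 16)
I(T) = 1
R = -14100
r = -160 (r = -2*(16 + 64*1) = -2*(16 + 64) = -2*80 = -160)
√((R - r) - 22501) = √((-14100 - 1*(-160)) - 22501) = √((-14100 + 160) - 22501) = √(-13940 - 22501) = √(-36441) = 3*I*√4049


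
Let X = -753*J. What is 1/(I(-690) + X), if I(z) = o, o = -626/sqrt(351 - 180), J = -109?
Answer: 14035167/1151964009983 + 1878*sqrt(19)/1151964009983 ≈ 1.2191e-5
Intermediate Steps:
o = -626*sqrt(19)/57 ≈ -47.871
I(z) = -626*sqrt(19)/57
X = 82077 (X = -753*(-109) = 82077)
1/(I(-690) + X) = 1/(-626*sqrt(19)/57 + 82077) = 1/(82077 - 626*sqrt(19)/57)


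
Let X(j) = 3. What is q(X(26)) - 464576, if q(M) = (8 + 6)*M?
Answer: -464534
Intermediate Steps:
q(M) = 14*M
q(X(26)) - 464576 = 14*3 - 464576 = 42 - 464576 = -464534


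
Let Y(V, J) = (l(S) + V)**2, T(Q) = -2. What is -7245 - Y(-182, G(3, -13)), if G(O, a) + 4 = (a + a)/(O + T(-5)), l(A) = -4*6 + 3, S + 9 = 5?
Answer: -48454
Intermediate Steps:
S = -4 (S = -9 + 5 = -4)
l(A) = -21 (l(A) = -24 + 3 = -21)
G(O, a) = -4 + 2*a/(-2 + O) (G(O, a) = -4 + (a + a)/(O - 2) = -4 + (2*a)/(-2 + O) = -4 + 2*a/(-2 + O))
Y(V, J) = (-21 + V)**2
-7245 - Y(-182, G(3, -13)) = -7245 - (-21 - 182)**2 = -7245 - 1*(-203)**2 = -7245 - 1*41209 = -7245 - 41209 = -48454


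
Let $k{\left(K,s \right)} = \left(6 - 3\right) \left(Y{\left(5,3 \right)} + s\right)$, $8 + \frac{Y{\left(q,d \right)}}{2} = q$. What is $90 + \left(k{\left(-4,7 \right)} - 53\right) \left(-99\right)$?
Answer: $5040$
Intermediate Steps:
$Y{\left(q,d \right)} = -16 + 2 q$
$k{\left(K,s \right)} = -18 + 3 s$ ($k{\left(K,s \right)} = \left(6 - 3\right) \left(\left(-16 + 2 \cdot 5\right) + s\right) = 3 \left(\left(-16 + 10\right) + s\right) = 3 \left(-6 + s\right) = -18 + 3 s$)
$90 + \left(k{\left(-4,7 \right)} - 53\right) \left(-99\right) = 90 + \left(\left(-18 + 3 \cdot 7\right) - 53\right) \left(-99\right) = 90 + \left(\left(-18 + 21\right) - 53\right) \left(-99\right) = 90 + \left(3 - 53\right) \left(-99\right) = 90 - -4950 = 90 + 4950 = 5040$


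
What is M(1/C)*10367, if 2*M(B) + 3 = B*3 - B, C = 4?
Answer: -51835/4 ≈ -12959.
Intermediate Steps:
M(B) = -3/2 + B (M(B) = -3/2 + (B*3 - B)/2 = -3/2 + (3*B - B)/2 = -3/2 + (2*B)/2 = -3/2 + B)
M(1/C)*10367 = (-3/2 + 1/4)*10367 = (-3/2 + ¼)*10367 = -5/4*10367 = -51835/4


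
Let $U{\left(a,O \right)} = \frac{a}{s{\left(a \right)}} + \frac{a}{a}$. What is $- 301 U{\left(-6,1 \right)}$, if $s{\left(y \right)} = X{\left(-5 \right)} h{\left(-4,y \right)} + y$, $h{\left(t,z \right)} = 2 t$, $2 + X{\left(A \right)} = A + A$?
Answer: $- \frac{4214}{15} \approx -280.93$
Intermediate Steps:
$X{\left(A \right)} = -2 + 2 A$ ($X{\left(A \right)} = -2 + \left(A + A\right) = -2 + 2 A$)
$s{\left(y \right)} = 96 + y$ ($s{\left(y \right)} = \left(-2 + 2 \left(-5\right)\right) 2 \left(-4\right) + y = \left(-2 - 10\right) \left(-8\right) + y = \left(-12\right) \left(-8\right) + y = 96 + y$)
$U{\left(a,O \right)} = 1 + \frac{a}{96 + a}$ ($U{\left(a,O \right)} = \frac{a}{96 + a} + \frac{a}{a} = \frac{a}{96 + a} + 1 = 1 + \frac{a}{96 + a}$)
$- 301 U{\left(-6,1 \right)} = - 301 \frac{2 \left(48 - 6\right)}{96 - 6} = - 301 \cdot 2 \cdot \frac{1}{90} \cdot 42 = \left(-301\right) \frac{14}{15} = - \frac{4214}{15}$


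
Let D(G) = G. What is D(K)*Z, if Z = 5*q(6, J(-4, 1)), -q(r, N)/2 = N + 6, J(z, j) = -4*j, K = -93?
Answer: 1860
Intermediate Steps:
q(r, N) = -12 - 2*N (q(r, N) = -2*(N + 6) = -2*(6 + N) = -12 - 2*N)
Z = -20 (Z = 5*(-12 - (-8)) = 5*(-12 - 2*(-4)) = 5*(-12 + 8) = 5*(-4) = -20)
D(K)*Z = -93*(-20) = 1860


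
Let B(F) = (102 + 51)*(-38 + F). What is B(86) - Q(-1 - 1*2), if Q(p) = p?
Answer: 7347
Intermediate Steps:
B(F) = -5814 + 153*F (B(F) = 153*(-38 + F) = -5814 + 153*F)
B(86) - Q(-1 - 1*2) = (-5814 + 153*86) - (-1 - 1*2) = (-5814 + 13158) - (-1 - 2) = 7344 - 1*(-3) = 7344 + 3 = 7347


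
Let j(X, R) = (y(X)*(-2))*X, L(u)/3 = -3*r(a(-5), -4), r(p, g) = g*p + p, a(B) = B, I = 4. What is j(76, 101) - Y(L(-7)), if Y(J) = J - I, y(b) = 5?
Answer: -621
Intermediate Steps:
r(p, g) = p + g*p
L(u) = -135 (L(u) = 3*(-(-15)*(1 - 4)) = 3*(-(-15)*(-3)) = 3*(-3*15) = 3*(-45) = -135)
Y(J) = -4 + J (Y(J) = J - 1*4 = J - 4 = -4 + J)
j(X, R) = -10*X (j(X, R) = (5*(-2))*X = -10*X)
j(76, 101) - Y(L(-7)) = -10*76 - (-4 - 135) = -760 - 1*(-139) = -760 + 139 = -621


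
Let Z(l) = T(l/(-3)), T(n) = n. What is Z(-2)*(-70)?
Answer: -140/3 ≈ -46.667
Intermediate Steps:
Z(l) = -l/3 (Z(l) = l/(-3) = l*(-⅓) = -l/3)
Z(-2)*(-70) = -⅓*(-2)*(-70) = (⅔)*(-70) = -140/3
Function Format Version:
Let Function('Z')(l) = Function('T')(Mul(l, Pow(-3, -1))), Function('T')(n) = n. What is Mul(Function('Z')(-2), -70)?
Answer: Rational(-140, 3) ≈ -46.667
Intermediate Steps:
Function('Z')(l) = Mul(Rational(-1, 3), l) (Function('Z')(l) = Mul(l, Pow(-3, -1)) = Mul(l, Rational(-1, 3)) = Mul(Rational(-1, 3), l))
Mul(Function('Z')(-2), -70) = Mul(Mul(Rational(-1, 3), -2), -70) = Mul(Rational(2, 3), -70) = Rational(-140, 3)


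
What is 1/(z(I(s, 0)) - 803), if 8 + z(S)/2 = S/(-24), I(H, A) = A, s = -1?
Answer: -1/819 ≈ -0.0012210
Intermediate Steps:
z(S) = -16 - S/12 (z(S) = -16 + 2*(S/(-24)) = -16 + 2*(S*(-1/24)) = -16 + 2*(-S/24) = -16 - S/12)
1/(z(I(s, 0)) - 803) = 1/((-16 - 1/12*0) - 803) = 1/((-16 + 0) - 803) = 1/(-16 - 803) = 1/(-819) = -1/819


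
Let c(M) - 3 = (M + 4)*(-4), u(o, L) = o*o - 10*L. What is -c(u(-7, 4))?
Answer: 49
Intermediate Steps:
u(o, L) = o² - 10*L
c(M) = -13 - 4*M (c(M) = 3 + (M + 4)*(-4) = 3 + (4 + M)*(-4) = 3 + (-16 - 4*M) = -13 - 4*M)
-c(u(-7, 4)) = -(-13 - 4*((-7)² - 10*4)) = -(-13 - 4*(49 - 40)) = -(-13 - 4*9) = -(-13 - 36) = -1*(-49) = 49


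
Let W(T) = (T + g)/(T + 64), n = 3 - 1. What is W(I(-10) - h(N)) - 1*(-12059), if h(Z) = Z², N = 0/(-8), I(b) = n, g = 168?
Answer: 398032/33 ≈ 12062.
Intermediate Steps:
n = 2
I(b) = 2
N = 0 (N = 0*(-⅛) = 0)
W(T) = (168 + T)/(64 + T) (W(T) = (T + 168)/(T + 64) = (168 + T)/(64 + T))
W(I(-10) - h(N)) - 1*(-12059) = (168 + (2 - 1*0²))/(64 + (2 - 1*0²)) - 1*(-12059) = (168 + (2 - 1*0))/(64 + (2 - 1*0)) + 12059 = (168 + (2 + 0))/(64 + (2 + 0)) + 12059 = (168 + 2)/(64 + 2) + 12059 = 170/66 + 12059 = (1/66)*170 + 12059 = 85/33 + 12059 = 398032/33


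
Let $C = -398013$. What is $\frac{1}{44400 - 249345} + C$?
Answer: $- \frac{81570774286}{204945} \approx -3.9801 \cdot 10^{5}$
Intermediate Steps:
$\frac{1}{44400 - 249345} + C = \frac{1}{44400 - 249345} - 398013 = \frac{1}{-204945} - 398013 = - \frac{1}{204945} - 398013 = - \frac{81570774286}{204945}$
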